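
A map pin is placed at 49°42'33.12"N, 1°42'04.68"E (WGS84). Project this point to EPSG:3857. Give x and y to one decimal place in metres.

x 189387.8 m, y 6396065.9 m

Web Mercator is spherical with R = a = 6378137 m.
x = R·λ = 6378137 × 0.029693287 = 189387.8497 m.
y = R·ln tan(π/4 + φ/2) = 6378137 × 1.002810991 = 6396065.887 m.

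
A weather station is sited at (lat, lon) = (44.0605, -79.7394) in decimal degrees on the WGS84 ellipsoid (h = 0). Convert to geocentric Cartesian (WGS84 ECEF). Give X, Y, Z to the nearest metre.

X 817740 m, Y -4517387 m, Z 4412925 m

WGS84: a = 6378137 m, e² = 0.006694380; N(φ) = a/√(1−e²sin²φ) = 6388486.553 m.
X = (N+h)·cosφ·cosλ = 817739.708 m; Y = (N+h)·cosφ·sinλ = -4517386.844 m; Z = (N(1−e²)+h)·sinφ = 4412924.783 m.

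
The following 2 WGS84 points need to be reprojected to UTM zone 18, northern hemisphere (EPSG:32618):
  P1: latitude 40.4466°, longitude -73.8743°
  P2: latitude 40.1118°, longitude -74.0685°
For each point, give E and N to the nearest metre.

P1: E 595461 m, N 4477936 m; P2: E 579383 m, N 4440582 m

UTM zone 18N: λ₀ = -75°, k₀ = 0.9996.
P1 (40.4466°, -73.8743°) → (595461.479, 4477935.781) m.
P2 (40.1118°, -74.0685°) → (579383.335, 4440581.818) m.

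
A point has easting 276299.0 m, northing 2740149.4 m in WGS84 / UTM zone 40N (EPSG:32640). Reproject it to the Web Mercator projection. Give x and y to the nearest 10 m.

x 6098950 m, y 2846260 m

Unproject from UTM 40N (λ₀ = 57°) → φ = 24.75970022°, λ = 54.78780008°.
Web Mercator (R = 6378137 m): x = 6098950.006 m, y = 2846257.948 m.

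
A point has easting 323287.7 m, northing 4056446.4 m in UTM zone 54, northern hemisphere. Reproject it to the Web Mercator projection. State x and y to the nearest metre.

x 15476014 m, y 4388657 m

Unproject from UTM 54N (λ₀ = 141°) → φ = 36.63720008°, λ = 139.02340015°.
Web Mercator (R = 6378137 m): x = 15476014.113 m, y = 4388657.086 m.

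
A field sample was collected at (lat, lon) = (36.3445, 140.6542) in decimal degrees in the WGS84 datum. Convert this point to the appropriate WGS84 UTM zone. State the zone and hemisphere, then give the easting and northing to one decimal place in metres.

Longitude 140.6542° lies in the 6° band [138°, 144°), giving zone 54; latitude is north of the equator, so 54N.
Zone 54 central meridian λ₀ = 6×54 − 183 = 141°; Δλ = -0.3458°.
Transverse Mercator on WGS84 with k₀ = 0.9996 gives E = 468969.925 m, N = 4022215.134 m.

Zone 54N: E 468969.9 m, N 4022215.1 m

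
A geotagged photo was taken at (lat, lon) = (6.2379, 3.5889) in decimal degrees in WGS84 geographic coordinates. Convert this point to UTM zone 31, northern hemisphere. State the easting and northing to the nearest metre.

Zone 31 central meridian λ₀ = 6×31 − 183 = 3°; Δλ = +0.5889°.
Transverse Mercator on WGS84 with k₀ = 0.9996 gives E = 565145.546 m, N = 689539.044 m.

E 565146 m, N 689539 m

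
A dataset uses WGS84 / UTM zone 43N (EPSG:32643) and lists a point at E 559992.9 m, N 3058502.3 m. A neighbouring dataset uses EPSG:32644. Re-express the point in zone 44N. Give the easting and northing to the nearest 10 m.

E -32290 m, N 3070000 m

UTM 43N → geographic: φ = 27.64930009°, λ = 75.60820013°.
UTM 44N (λ₀ = 81°) forward: E = -32291.920 m, N = 3069999.482 m.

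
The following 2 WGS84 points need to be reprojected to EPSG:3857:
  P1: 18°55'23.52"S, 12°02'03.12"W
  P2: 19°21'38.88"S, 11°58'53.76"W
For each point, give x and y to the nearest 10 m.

Web Mercator: x = R·λ, y = R·ln tan(π/4+φ/2), R = 6378137 m.
P1 (-18.9232°, -12.0342°) → (-1339641.016, -2145896.043) m.
P2 (-19.3608°, -11.9816°) → (-1333785.611, -2197460.669) m.

P1: x -1339640 m, y -2145900 m; P2: x -1333790 m, y -2197460 m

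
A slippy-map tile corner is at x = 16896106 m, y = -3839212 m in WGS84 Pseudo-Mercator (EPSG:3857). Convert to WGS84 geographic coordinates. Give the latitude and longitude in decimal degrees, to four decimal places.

lat -32.5764°, lon 151.7803°

R = 6378137 m. λ = x/R = 151.78030262°.
φ = 2·arctan(exp(y/R)) − 90° = 2·arctan(0.54775) − 90° = -32.57639860°.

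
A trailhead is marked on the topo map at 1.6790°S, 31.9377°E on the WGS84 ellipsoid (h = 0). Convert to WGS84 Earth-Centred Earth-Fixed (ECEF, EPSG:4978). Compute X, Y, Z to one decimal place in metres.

WGS84: a = 6378137 m, e² = 0.006694380; N(φ) = a/√(1−e²sin²φ) = 6378155.328 m.
X = (N+h)·cosφ·cosλ = 5410330.558 m; Y = (N+h)·cosφ·sinλ = 3372575.395 m; Z = (N(1−e²)+h)·sinφ = -185628.173 m.

X 5410330.6 m, Y 3372575.4 m, Z -185628.2 m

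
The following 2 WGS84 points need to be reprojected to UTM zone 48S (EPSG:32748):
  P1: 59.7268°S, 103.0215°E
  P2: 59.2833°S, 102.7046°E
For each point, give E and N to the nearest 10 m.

UTM zone 48S: λ₀ = 105°, k₀ = 0.9996.
P1 (-59.7268°, 103.0215°) → (388746.119, 3377354.661) m.
P2 (-59.2833°, 102.7046°) → (369225.598, 3426149.168) m.

P1: E 388750 m, N 3377350 m; P2: E 369230 m, N 3426150 m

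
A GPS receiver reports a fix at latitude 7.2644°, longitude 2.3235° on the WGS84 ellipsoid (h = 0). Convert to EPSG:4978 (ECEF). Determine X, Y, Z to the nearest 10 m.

WGS84: a = 6378137 m, e² = 0.006694380; N(φ) = a/√(1−e²sin²φ) = 6378478.378 m.
X = (N+h)·cosφ·cosλ = 6322077.647 m; Y = (N+h)·cosφ·sinλ = 256518.109 m; Z = (N(1−e²)+h)·sinφ = 801148.304 m.

X 6322080 m, Y 256520 m, Z 801150 m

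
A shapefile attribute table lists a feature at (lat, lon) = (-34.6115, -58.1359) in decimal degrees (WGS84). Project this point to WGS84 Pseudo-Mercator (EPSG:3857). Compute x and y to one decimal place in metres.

Web Mercator is spherical with R = a = 6378137 m.
x = R·λ = 6378137 × -1.014662869 = -6471658.785 m.
y = R·ln tan(π/4 + φ/2) = 6378137 × -0.644578516 = -4111210.081 m.

x -6471658.8 m, y -4111210.1 m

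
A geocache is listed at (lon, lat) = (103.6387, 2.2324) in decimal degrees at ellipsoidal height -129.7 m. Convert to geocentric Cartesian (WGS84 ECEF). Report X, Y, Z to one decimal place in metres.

X -1502791.2 m, Y 6193487.3 m, Z 246779.8 m

WGS84: a = 6378137 m, e² = 0.006694380; N(φ) = a/√(1−e²sin²φ) = 6378169.393 m.
X = (N+h)·cosφ·cosλ = -1502791.184 m; Y = (N+h)·cosφ·sinλ = 6193487.312 m; Z = (N(1−e²)+h)·sinφ = 246779.763 m.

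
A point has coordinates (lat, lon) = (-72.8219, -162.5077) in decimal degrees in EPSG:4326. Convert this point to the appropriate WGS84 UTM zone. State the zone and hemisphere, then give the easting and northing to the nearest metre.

Zone 3S: E 582138 m, N 1917681 m

Longitude -162.5077° lies in the 6° band [-168°, -162°), giving zone 3; latitude is south of the equator, so 3S.
Zone 3 central meridian λ₀ = 6×3 − 183 = -165°; Δλ = +2.4923°.
Transverse Mercator on WGS84 with k₀ = 0.9996 gives E = 582137.629 m, N = 1917680.525 m.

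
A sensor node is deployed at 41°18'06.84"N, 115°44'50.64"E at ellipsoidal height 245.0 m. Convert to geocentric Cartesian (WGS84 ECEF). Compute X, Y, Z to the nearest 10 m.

WGS84: a = 6378137 m, e² = 0.006694380; N(φ) = a/√(1−e²sin²φ) = 6387457.694 m.
X = (N+h)·cosφ·cosλ = -2084581.586 m; Y = (N+h)·cosφ·sinλ = 4322286.159 m; Z = (N(1−e²)+h)·sinφ = 4187830.784 m.

X -2084580 m, Y 4322290 m, Z 4187830 m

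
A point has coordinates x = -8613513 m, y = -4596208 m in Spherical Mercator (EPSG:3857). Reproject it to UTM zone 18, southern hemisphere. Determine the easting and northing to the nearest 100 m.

E 291700 m, N 5778300 m

Web Mercator inverse (R = 6378137 m) → φ = -38.11870184°, λ = -77.37650378°.
UTM 18S forward: E = 291671.733 m, N = 5778346.754 m.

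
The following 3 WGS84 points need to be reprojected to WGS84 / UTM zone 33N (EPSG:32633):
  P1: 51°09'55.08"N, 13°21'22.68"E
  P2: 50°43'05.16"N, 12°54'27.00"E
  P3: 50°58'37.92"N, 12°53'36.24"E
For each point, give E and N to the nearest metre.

P1: E 385076 m, N 5669491 m; P2: E 352289 m, N 5620566 m; P3: E 352115 m, N 5649402 m

UTM zone 33N: λ₀ = 15°, k₀ = 0.9996.
P1 (51.1653°, 13.3563°) → (385075.889, 5669491.382) m.
P2 (50.7181°, 12.9075°) → (352288.661, 5620565.531) m.
P3 (50.9772°, 12.8934°) → (352115.163, 5649401.981) m.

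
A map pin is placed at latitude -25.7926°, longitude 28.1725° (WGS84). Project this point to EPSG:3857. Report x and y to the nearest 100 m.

x 3136100 m, y -2973400 m

Web Mercator is spherical with R = a = 6378137 m.
x = R·λ = 6378137 × 0.491702884 = 3136148.354 m.
y = R·ln tan(π/4 + φ/2) = 6378137 × -0.466188819 = -2973416.158 m.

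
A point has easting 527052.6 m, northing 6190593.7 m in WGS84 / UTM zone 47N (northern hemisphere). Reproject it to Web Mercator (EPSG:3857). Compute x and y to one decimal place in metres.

x 11068741.9 m, y 7530615.7 m

Unproject from UTM 47N (λ₀ = 99°) → φ = 55.86009978°, λ = 99.43220054°.
Web Mercator (R = 6378137 m): x = 11068741.932 m, y = 7530615.739 m.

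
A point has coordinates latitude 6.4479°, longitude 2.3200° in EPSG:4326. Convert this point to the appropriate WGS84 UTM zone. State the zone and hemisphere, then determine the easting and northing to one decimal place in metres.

Zone 31N: E 424806.8 m, N 712766.9 m

Longitude 2.3200° lies in the 6° band [0°, 6°), giving zone 31; latitude is north of the equator, so 31N.
Zone 31 central meridian λ₀ = 6×31 − 183 = 3°; Δλ = -0.6800°.
Transverse Mercator on WGS84 with k₀ = 0.9996 gives E = 424806.759 m, N = 712766.932 m.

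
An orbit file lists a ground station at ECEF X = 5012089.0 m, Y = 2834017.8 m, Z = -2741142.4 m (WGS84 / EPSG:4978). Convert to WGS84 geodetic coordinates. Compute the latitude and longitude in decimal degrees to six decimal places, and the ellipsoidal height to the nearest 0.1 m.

lat -25.607400°, lon 29.485400°, h 2863.8 m

λ = atan2(Y, X) = 29.48540027°; p = √(X²+Y²) = 5757837.5 m.
Bowring's method on WGS84 (a = 6378137 m, b = 6356752.314 m) gives φ = -25.60740040°, h = 2863.820 m.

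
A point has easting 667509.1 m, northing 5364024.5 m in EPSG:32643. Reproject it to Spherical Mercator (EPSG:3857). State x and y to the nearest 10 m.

x 8600930 m, y 6174850 m

Unproject from UTM 43N (λ₀ = 75°) → φ = 48.40710018°, λ = 77.26349970°.
Web Mercator (R = 6378137 m): x = 8600933.444 m, y = 6174851.012 m.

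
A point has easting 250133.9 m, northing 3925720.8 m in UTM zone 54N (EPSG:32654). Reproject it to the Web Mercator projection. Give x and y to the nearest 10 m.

x 15389610 m, y 4224330 m

Unproject from UTM 54N (λ₀ = 141°) → φ = 35.44359972°, λ = 138.24719999°.
Web Mercator (R = 6378137 m): x = 15389607.907 m, y = 4224329.178 m.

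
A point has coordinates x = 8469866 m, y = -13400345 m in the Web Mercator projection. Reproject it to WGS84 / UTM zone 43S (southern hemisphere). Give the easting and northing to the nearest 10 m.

Web Mercator inverse (R = 6378137 m) → φ = -76.05060102°, λ = 76.08610082°.
UTM 43S forward: E = 529224.836 m, N = 1558899.558 m.

E 529220 m, N 1558900 m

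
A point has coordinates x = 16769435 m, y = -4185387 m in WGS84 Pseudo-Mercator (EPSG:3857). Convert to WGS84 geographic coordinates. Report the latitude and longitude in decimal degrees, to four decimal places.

lat -35.1581°, lon 150.6424°

R = 6378137 m. λ = x/R = 150.64239767°.
φ = 2·arctan(exp(y/R)) − 90° = 2·arctan(0.51881) − 90° = -35.15809917°.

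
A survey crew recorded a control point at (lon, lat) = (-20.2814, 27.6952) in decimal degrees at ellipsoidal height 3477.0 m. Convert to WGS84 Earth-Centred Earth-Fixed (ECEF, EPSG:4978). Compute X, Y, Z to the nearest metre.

WGS84: a = 6378137 m, e² = 0.006694380; N(φ) = a/√(1−e²sin²φ) = 6382753.552 m.
X = (N+h)·cosφ·cosλ = 5304001.302 m; Y = (N+h)·cosφ·sinλ = -1960052.441 m; Z = (N(1−e²)+h)·sinφ = 2948255.898 m.

X 5304001 m, Y -1960052 m, Z 2948256 m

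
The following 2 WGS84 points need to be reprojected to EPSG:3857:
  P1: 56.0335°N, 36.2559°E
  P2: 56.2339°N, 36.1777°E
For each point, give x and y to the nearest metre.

Web Mercator: x = R·λ, y = R·ln tan(π/4+φ/2), R = 6378137 m.
P1 (56.0335°, 36.2559°) → (4035988.326, 7565087.451) m.
P2 (56.2339°, 36.1777°) → (4027283.142, 7605120.138) m.

P1: x 4035988 m, y 7565087 m; P2: x 4027283 m, y 7605120 m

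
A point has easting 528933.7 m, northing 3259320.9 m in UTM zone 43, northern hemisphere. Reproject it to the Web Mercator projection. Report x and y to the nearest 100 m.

Unproject from UTM 43N (λ₀ = 75°) → φ = 29.46300017°, λ = 75.29839957°.
Web Mercator (R = 6378137 m): x = 8382179.498 m, y = 3434708.604 m.

x 8382200 m, y 3434700 m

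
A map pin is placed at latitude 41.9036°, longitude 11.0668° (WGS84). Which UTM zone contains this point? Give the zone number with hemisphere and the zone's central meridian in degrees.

Zone 32N, central meridian 9°

UTM zone = ⌊(λ + 180)/6⌋ + 1; 11.0668° ∈ [6°, 12°) → zone 32.
Hemisphere: N (φ ≥ 0).
Central meridian λ₀ = 6×32 − 183 = 9°.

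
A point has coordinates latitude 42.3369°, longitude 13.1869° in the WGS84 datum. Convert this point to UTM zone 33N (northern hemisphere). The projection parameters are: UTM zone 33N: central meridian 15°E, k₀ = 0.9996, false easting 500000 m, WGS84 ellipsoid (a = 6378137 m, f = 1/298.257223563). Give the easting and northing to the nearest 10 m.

E 350640 m, N 4688770 m

Zone 33 central meridian λ₀ = 6×33 − 183 = 15°; Δλ = -1.8131°.
Transverse Mercator on WGS84 with k₀ = 0.9996 gives E = 350635.655 m, N = 4688774.873 m.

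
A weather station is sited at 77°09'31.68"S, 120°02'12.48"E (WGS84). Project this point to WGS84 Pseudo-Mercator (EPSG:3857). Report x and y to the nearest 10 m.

x 13362440 m, y -13933150 m

Web Mercator is spherical with R = a = 6378137 m.
x = R·λ = 6378137 × 2.095037384 = 13362435.452 m.
y = R·ln tan(π/4 + φ/2) = 6378137 × -2.184517225 = -13933150.141 m.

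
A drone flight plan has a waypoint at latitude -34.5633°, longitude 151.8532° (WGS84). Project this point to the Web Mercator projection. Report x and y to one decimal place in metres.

x 16904220.9 m, y -4104692.6 m

Web Mercator is spherical with R = a = 6378137 m.
x = R·λ = 6378137 × 2.650338320 = 16904220.899 m.
y = R·ln tan(π/4 + φ/2) = 6378137 × -0.643556667 = -4104692.587 m.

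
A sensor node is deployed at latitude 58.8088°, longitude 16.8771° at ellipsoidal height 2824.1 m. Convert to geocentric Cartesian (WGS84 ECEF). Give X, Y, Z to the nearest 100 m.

X 3170100 m, Y 961800 m, Z 5435400 m

WGS84: a = 6378137 m, e² = 0.006694380; N(φ) = a/√(1−e²sin²φ) = 6393817.375 m.
X = (N+h)·cosφ·cosλ = 3170109.670 m; Y = (N+h)·cosφ·sinλ = 961769.139 m; Z = (N(1−e²)+h)·sinφ = 5435352.119 m.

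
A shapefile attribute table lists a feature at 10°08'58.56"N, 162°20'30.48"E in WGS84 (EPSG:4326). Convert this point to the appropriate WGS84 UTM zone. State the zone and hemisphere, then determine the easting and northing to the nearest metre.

Longitude 162.3418° lies in the 6° band [162°, 168°), giving zone 58; latitude is north of the equator, so 58N.
Zone 58 central meridian λ₀ = 6×58 − 183 = 165°; Δλ = -2.6582°.
Transverse Mercator on WGS84 with k₀ = 0.9996 gives E = 208708.777 m, N = 1123144.241 m.

Zone 58N: E 208709 m, N 1123144 m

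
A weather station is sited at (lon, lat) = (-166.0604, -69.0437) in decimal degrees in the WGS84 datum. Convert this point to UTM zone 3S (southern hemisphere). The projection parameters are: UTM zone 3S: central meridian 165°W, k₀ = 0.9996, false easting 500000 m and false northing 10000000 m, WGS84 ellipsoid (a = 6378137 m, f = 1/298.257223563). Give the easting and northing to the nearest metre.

E 457676 m, N 2340399 m

Zone 3 central meridian λ₀ = 6×3 − 183 = -165°; Δλ = -1.0604°.
Transverse Mercator on WGS84 with k₀ = 0.9996 gives E = 457676.125 m, N = 2340399.340 m.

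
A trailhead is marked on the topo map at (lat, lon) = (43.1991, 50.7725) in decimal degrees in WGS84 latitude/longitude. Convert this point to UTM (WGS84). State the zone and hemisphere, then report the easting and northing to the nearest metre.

Zone 39N: E 481517 m, N 4782950 m

Longitude 50.7725° lies in the 6° band [48°, 54°), giving zone 39; latitude is north of the equator, so 39N.
Zone 39 central meridian λ₀ = 6×39 − 183 = 51°; Δλ = -0.2275°.
Transverse Mercator on WGS84 with k₀ = 0.9996 gives E = 481516.832 m, N = 4782950.018 m.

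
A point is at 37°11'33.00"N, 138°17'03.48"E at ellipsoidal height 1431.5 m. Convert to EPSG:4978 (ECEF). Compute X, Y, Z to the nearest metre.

WGS84: a = 6378137 m, e² = 0.006694380; N(φ) = a/√(1−e²sin²φ) = 6385952.506 m.
X = (N+h)·cosφ·cosλ = -3798152.531 m; Y = (N+h)·cosφ·sinλ = 3385897.856 m; Z = (N(1−e²)+h)·sinφ = 3835298.549 m.

X -3798153 m, Y 3385898 m, Z 3835299 m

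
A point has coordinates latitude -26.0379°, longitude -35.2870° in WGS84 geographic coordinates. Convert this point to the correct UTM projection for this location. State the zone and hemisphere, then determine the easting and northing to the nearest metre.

Zone 25S: E 271158 m, N 7118113 m

Longitude -35.2870° lies in the 6° band [-36°, -30°), giving zone 25; latitude is south of the equator, so 25S.
Zone 25 central meridian λ₀ = 6×25 − 183 = -33°; Δλ = -2.2870°.
Transverse Mercator on WGS84 with k₀ = 0.9996 gives E = 271158.254 m, N = 7118113.422 m.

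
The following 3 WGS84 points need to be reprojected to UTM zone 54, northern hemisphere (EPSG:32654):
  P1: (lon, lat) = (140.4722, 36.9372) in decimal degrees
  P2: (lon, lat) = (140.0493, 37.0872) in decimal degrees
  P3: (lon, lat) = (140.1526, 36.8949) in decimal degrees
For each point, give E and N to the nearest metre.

P1: E 453000 m, N 4088036 m; P2: E 415506 m, N 4104969 m; P3: E 424497 m, N 4083549 m

UTM zone 54N: λ₀ = 141°, k₀ = 0.9996.
P1 (36.9372°, 140.4722°) → (452999.652, 4088035.893) m.
P2 (37.0872°, 140.0493°) → (415506.080, 4104968.566) m.
P3 (36.8949°, 140.1526°) → (424497.257, 4083548.602) m.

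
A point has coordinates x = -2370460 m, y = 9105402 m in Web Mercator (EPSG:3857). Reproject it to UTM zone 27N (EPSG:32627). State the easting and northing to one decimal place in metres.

Web Mercator inverse (R = 6378137 m) → φ = 63.02099997°, λ = -21.29420448°.
UTM 27N forward: E = 485108.536 m, N = 6987963.046 m.

E 485108.5 m, N 6987963.0 m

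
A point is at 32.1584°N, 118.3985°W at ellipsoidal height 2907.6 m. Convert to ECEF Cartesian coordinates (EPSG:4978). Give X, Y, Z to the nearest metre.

X -2571667 m, Y -4756495 m, Z 3376862 m

WGS84: a = 6378137 m, e² = 0.006694380; N(φ) = a/√(1−e²sin²φ) = 6384193.797 m.
X = (N+h)·cosφ·cosλ = -2571666.556 m; Y = (N+h)·cosφ·sinλ = -4756495.428 m; Z = (N(1−e²)+h)·sinφ = 3376861.855 m.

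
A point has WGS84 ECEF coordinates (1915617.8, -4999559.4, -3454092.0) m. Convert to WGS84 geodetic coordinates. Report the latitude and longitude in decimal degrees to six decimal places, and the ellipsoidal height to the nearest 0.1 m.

lat -33.003400°, lon -69.035300°, h -335.7 m

λ = atan2(Y, X) = -69.03529968°; p = √(X²+Y²) = 5353987.8 m.
Bowring's method on WGS84 (a = 6378137 m, b = 6356752.314 m) gives φ = -33.00340001°, h = -335.748 m.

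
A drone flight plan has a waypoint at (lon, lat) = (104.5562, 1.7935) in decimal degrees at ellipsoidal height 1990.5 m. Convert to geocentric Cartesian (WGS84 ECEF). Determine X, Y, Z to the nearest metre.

X -1602734 m, Y 6172331 m, Z 198346 m

WGS84: a = 6378137 m, e² = 0.006694380; N(φ) = a/√(1−e²sin²φ) = 6378157.912 m.
X = (N+h)·cosφ·cosλ = -1602734.072 m; Y = (N+h)·cosφ·sinλ = 6172330.549 m; Z = (N(1−e²)+h)·sinφ = 198345.526 m.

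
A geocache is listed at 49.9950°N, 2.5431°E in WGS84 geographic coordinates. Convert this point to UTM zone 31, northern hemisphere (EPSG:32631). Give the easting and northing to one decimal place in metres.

E 467252.0 m, N 5538174.8 m

Zone 31 central meridian λ₀ = 6×31 − 183 = 3°; Δλ = -0.4569°.
Transverse Mercator on WGS84 with k₀ = 0.9996 gives E = 467251.977 m, N = 5538174.799 m.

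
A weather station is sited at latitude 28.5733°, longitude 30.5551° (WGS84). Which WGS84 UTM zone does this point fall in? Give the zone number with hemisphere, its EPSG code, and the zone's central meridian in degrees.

UTM zone = ⌊(λ + 180)/6⌋ + 1; 30.5551° ∈ [30°, 36°) → zone 36.
Hemisphere: N (φ ≥ 0).
Central meridian λ₀ = 6×36 − 183 = 33°.
EPSG code: 32636.

Zone 36N (EPSG:32636), central meridian 33°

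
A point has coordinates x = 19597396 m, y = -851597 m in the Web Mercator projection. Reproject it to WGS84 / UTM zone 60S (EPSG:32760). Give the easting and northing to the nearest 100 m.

Web Mercator inverse (R = 6378137 m) → φ = -7.62739717°, λ = 176.04640356°.
UTM 60S forward: E = 394816.526 m, N = 9156777.416 m.

E 394800 m, N 9156800 m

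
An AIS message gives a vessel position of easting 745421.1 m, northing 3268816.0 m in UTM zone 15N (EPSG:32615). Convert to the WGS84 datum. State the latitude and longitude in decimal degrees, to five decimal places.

Zone 15N: λ₀ = -93°, k₀ = 0.9996, false easting 500000 m.
Meridian distance M = (N − FN)/k₀ = 3270124.0 m.
Inverse transverse Mercator on WGS84 gives φ = 29.52490003°, λ = -90.46780037°.

lat 29.52490°, lon -90.46780°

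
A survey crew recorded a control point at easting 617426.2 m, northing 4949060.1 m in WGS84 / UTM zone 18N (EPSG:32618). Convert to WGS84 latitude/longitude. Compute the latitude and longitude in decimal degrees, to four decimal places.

lat 44.6853°, lon -73.5182°

Zone 18N: λ₀ = -75°, k₀ = 0.9996, false easting 500000 m.
Meridian distance M = (N − FN)/k₀ = 4951040.5 m.
Inverse transverse Mercator on WGS84 gives φ = 44.68529997°, λ = -73.51820009°.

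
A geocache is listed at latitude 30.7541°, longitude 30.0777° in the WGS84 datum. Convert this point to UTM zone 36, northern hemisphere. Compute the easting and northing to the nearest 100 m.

E 220200 m, N 3406000 m

Zone 36 central meridian λ₀ = 6×36 − 183 = 33°; Δλ = -2.9223°.
Transverse Mercator on WGS84 with k₀ = 0.9996 gives E = 220247.944 m, N = 3406000.644 m.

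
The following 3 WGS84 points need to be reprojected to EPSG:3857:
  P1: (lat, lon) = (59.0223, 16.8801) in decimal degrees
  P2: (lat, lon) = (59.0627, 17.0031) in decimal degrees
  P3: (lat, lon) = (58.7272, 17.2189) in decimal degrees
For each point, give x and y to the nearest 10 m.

Web Mercator: x = R·λ, y = R·ln tan(π/4+φ/2), R = 6378137 m.
P1 (59.0223°, 16.8801°) → (1879084.137, 8185208.333) m.
P2 (59.0627°, 17.0031°) → (1892776.434, 8193951.120) m.
P3 (58.7272°, 17.2189°) → (1916799.180, 8121656.502) m.

P1: x 1879080 m, y 8185210 m; P2: x 1892780 m, y 8193950 m; P3: x 1916800 m, y 8121660 m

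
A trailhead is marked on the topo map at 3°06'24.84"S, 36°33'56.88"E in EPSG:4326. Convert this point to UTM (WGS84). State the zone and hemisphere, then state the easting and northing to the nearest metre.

Longitude 36.5658° lies in the 6° band [36°, 42°), giving zone 37; latitude is south of the equator, so 37S.
Zone 37 central meridian λ₀ = 6×37 − 183 = 39°; Δλ = -2.4342°.
Transverse Mercator on WGS84 with k₀ = 0.9996 gives E = 229448.489 m, N = 9656279.188 m.

Zone 37S: E 229448 m, N 9656279 m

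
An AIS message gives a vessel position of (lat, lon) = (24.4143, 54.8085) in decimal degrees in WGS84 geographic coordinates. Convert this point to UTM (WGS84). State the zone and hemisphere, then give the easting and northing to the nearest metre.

Zone 40N: E 277784 m, N 2701854 m

Longitude 54.8085° lies in the 6° band [54°, 60°), giving zone 40; latitude is north of the equator, so 40N.
Zone 40 central meridian λ₀ = 6×40 − 183 = 57°; Δλ = -2.1915°.
Transverse Mercator on WGS84 with k₀ = 0.9996 gives E = 277783.661 m, N = 2701853.697 m.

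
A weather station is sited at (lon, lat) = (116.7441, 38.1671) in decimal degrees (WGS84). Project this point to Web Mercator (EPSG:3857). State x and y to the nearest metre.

x 12995894 m, y 4603058 m

Web Mercator is spherical with R = a = 6378137 m.
x = R·λ = 6378137 × 2.037568927 = 12995893.765 m.
y = R·ln tan(π/4 + φ/2) = 6378137 × 0.721693248 = 4603058.407 m.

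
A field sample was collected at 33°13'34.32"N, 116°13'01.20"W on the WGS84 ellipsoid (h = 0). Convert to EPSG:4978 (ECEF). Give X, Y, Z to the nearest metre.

X -2359403 m, Y -4791351 m, Z 3474971 m

WGS84: a = 6378137 m, e² = 0.006694380; N(φ) = a/√(1−e²sin²φ) = 6384556.552 m.
X = (N+h)·cosφ·cosλ = -2359402.899 m; Y = (N+h)·cosφ·sinλ = -4791350.662 m; Z = (N(1−e²)+h)·sinφ = 3474971.381 m.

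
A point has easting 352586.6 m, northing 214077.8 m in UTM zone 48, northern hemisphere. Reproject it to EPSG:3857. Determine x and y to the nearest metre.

x 11541004 m, y 215589 m

Unproject from UTM 48N (λ₀ = 105°) → φ = 1.93630032°, λ = 103.67459994°.
Web Mercator (R = 6378137 m): x = 11541003.674 m, y = 215589.007 m.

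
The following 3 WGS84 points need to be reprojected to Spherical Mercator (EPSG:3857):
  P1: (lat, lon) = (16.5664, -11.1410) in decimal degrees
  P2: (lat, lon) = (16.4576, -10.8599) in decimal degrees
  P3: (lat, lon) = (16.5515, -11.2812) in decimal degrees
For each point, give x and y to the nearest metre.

P1: x -1240210 m, y 1870409 m; P2: x -1208919 m, y 1857777 m; P3: x -1255817 m, y 1868679 m

Web Mercator: x = R·λ, y = R·ln tan(π/4+φ/2), R = 6378137 m.
P1 (16.5664°, -11.1410°) → (-1240210.447, 1870409.273) m.
P2 (16.4576°, -10.8599°) → (-1208918.538, 1857776.748) m.
P3 (16.5515°, -11.2812°) → (-1255817.440, 1868678.847) m.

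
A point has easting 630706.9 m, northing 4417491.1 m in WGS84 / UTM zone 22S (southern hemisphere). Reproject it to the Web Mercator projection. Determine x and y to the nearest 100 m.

x -5472600 m, y -6512400 m

Unproject from UTM 22S (λ₀ = -51°) → φ = -50.38010039°, λ = -49.16160014°.
Web Mercator (R = 6378137 m): x = -5472644.294 m, y = -6512364.616 m.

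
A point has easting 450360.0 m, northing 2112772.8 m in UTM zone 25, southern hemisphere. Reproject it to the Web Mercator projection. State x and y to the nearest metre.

x -3826274 m, y -11430746 m

Unproject from UTM 25S (λ₀ = -33°) → φ = -71.08309998°, λ = -34.37199974°.
Web Mercator (R = 6378137 m): x = -3826273.508 m, y = -11430746.038 m.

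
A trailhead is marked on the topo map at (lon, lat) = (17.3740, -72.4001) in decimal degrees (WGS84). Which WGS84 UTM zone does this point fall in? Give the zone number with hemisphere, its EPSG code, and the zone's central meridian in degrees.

UTM zone = ⌊(λ + 180)/6⌋ + 1; 17.3740° ∈ [12°, 18°) → zone 33.
Hemisphere: S (φ < 0).
Central meridian λ₀ = 6×33 − 183 = 15°.
EPSG code: 32733.

Zone 33S (EPSG:32733), central meridian 15°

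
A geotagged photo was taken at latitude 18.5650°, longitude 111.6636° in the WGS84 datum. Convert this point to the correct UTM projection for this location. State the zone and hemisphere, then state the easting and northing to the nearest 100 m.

Longitude 111.6636° lies in the 6° band [108°, 114°), giving zone 49; latitude is north of the equator, so 49N.
Zone 49 central meridian λ₀ = 6×49 − 183 = 111°; Δλ = +0.6636°.
Transverse Mercator on WGS84 with k₀ = 0.9996 gives E = 570024.570 m, N = 2052825.896 m.

Zone 49N: E 570000 m, N 2052800 m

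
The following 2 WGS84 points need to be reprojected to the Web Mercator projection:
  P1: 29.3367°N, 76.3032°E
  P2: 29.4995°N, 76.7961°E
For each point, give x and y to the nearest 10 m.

Web Mercator: x = R·λ, y = R·ln tan(π/4+φ/2), R = 6378137 m.
P1 (29.3367°, 76.3032°) → (8494033.370, 3418570.597) m.
P2 (29.4995°, 76.7961°) → (8548902.747, 3439376.110) m.

P1: x 8494030 m, y 3418570 m; P2: x 8548900 m, y 3439380 m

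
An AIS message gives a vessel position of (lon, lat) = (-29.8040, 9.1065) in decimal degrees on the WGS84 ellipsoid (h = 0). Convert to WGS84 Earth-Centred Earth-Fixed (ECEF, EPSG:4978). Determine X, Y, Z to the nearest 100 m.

WGS84: a = 6378137 m, e² = 0.006694380; N(φ) = a/√(1−e²sin²φ) = 6378671.843 m.
X = (N+h)·cosφ·cosλ = 5465206.195 m; Y = (N+h)·cosφ·sinλ = -3130459.806 m; Z = (N(1−e²)+h)·sinφ = 1002794.602 m.

X 5465200 m, Y -3130500 m, Z 1002800 m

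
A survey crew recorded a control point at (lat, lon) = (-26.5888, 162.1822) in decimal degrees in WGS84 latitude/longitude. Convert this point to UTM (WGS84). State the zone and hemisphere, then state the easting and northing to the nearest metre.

Zone 58S: E 219353 m, N 7056017 m

Longitude 162.1822° lies in the 6° band [162°, 168°), giving zone 58; latitude is south of the equator, so 58S.
Zone 58 central meridian λ₀ = 6×58 − 183 = 165°; Δλ = -2.8178°.
Transverse Mercator on WGS84 with k₀ = 0.9996 gives E = 219353.488 m, N = 7056017.161 m.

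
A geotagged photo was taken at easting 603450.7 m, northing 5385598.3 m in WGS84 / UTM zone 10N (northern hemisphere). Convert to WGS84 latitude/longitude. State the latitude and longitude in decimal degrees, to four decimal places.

lat 48.6149°, lon -121.5964°

Zone 10N: λ₀ = -123°, k₀ = 0.9996, false easting 500000 m.
Meridian distance M = (N − FN)/k₀ = 5387753.4 m.
Inverse transverse Mercator on WGS84 gives φ = 48.61490017°, λ = -121.59639998°.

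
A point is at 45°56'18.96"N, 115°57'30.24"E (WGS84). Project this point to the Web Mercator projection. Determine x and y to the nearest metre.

x 12908430 m, y 5770515 m

Web Mercator is spherical with R = a = 6378137 m.
x = R·λ = 6378137 × 2.023855875 = 12908430.041 m.
y = R·ln tan(π/4 + φ/2) = 6378137 × 0.904733668 = 5770515.281 m.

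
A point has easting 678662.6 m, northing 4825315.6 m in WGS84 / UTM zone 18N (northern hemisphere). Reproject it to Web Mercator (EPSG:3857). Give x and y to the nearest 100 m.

x -8102700 m, y 5397500 m

Unproject from UTM 18N (λ₀ = -75°) → φ = 43.55940037°, λ = -72.78790029°.
Web Mercator (R = 6378137 m): x = -8102711.997 m, y = 5397509.632 m.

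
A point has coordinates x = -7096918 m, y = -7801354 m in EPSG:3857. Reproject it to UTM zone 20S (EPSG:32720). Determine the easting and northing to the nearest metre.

E 454523 m, N 3659966 m

Web Mercator inverse (R = 6378137 m) → φ = -57.20120059°, λ = -63.75269910°.
UTM 20S forward: E = 454522.713 m, N = 3659965.905 m.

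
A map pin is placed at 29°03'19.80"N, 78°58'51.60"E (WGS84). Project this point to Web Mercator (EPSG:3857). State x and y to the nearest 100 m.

Web Mercator is spherical with R = a = 6378137 m.
x = R·λ = 6378137 × 1.378478497 = 8792124.702 m.
y = R·ln tan(π/4 + φ/2) = 6378137 × 0.530360486 = 3382711.840 m.

x 8792100 m, y 3382700 m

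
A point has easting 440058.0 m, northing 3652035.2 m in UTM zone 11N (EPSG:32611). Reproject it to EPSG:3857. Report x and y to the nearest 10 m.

x -13095810 m, y 3895980 m

Unproject from UTM 11N (λ₀ = -117°) → φ = 33.00510019°, λ = -117.64169995°.
Web Mercator (R = 6378137 m): x = -13095814.134 m, y = 3895980.948 m.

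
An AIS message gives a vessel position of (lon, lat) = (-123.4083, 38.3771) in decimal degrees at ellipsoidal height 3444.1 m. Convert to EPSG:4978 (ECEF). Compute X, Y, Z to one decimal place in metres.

WGS84: a = 6378137 m, e² = 0.006694380; N(φ) = a/√(1−e²sin²φ) = 6386381.557 m.
X = (N+h)·cosφ·cosλ = -2758101.704 m; Y = (N+h)·cosφ·sinλ = -4181562.578 m; Z = (N(1−e²)+h)·sinφ = 3940481.787 m.

X -2758101.7 m, Y -4181562.6 m, Z 3940481.8 m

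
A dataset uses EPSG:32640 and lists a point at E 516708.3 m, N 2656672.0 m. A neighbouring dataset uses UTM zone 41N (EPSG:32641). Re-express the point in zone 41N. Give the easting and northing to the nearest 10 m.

E -94150 m, N 2669010 m

UTM 40N → geographic: φ = 24.02200000°, λ = 57.16429997°.
UTM 41N (λ₀ = 63°) forward: E = -94145.718 m, N = 2669008.554 m.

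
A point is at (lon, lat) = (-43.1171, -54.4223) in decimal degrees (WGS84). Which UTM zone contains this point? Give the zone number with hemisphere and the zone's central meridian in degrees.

Zone 23S, central meridian -45°

UTM zone = ⌊(λ + 180)/6⌋ + 1; -43.1171° ∈ [-48°, -42°) → zone 23.
Hemisphere: S (φ < 0).
Central meridian λ₀ = 6×23 − 183 = -45°.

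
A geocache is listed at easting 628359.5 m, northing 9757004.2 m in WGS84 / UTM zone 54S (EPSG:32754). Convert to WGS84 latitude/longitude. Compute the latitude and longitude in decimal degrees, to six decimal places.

lat -2.198000°, lon 142.154300°

Zone 54S: λ₀ = 141°, k₀ = 0.9996, false easting 500000 m, false northing 10000000 m.
Meridian distance M = (N − FN)/k₀ = -243093.0 m.
Inverse transverse Mercator on WGS84 gives φ = -2.19799970°, λ = 142.15429968°.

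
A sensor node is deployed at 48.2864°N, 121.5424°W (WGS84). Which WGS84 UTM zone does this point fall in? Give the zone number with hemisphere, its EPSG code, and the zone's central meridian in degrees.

UTM zone = ⌊(λ + 180)/6⌋ + 1; -121.5424° ∈ [-126°, -120°) → zone 10.
Hemisphere: N (φ ≥ 0).
Central meridian λ₀ = 6×10 − 183 = -123°.
EPSG code: 32610.

Zone 10N (EPSG:32610), central meridian -123°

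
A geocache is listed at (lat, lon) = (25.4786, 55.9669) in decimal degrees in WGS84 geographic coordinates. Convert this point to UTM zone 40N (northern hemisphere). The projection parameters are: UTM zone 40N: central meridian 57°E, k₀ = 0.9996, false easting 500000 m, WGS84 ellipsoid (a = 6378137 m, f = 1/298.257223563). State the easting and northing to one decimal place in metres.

Zone 40 central meridian λ₀ = 6×40 − 183 = 57°; Δλ = -1.0331°.
Transverse Mercator on WGS84 with k₀ = 0.9996 gives E = 396154.066 m, N = 2818346.925 m.

E 396154.1 m, N 2818346.9 m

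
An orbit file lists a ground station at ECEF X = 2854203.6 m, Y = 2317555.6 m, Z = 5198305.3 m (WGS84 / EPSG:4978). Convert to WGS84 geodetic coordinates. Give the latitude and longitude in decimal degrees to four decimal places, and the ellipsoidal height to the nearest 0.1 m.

λ = atan2(Y, X) = 39.07590020°; p = √(X²+Y²) = 3676621.0 m.
Bowring's method on WGS84 (a = 6378137 m, b = 6356752.314 m) gives φ = 54.91039937°, h = 3237.809 m.

lat 54.9104°, lon 39.0759°, h 3237.8 m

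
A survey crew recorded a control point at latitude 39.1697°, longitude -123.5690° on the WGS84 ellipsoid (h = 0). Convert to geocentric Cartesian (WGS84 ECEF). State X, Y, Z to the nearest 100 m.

X -2737900 m, Y -4125600 m, Z 4006900 m

WGS84: a = 6378137 m, e² = 0.006694380; N(φ) = a/√(1−e²sin²φ) = 6386671.068 m.
X = (N+h)·cosφ·cosλ = -2737858.535 m; Y = (N+h)·cosφ·sinλ = -4125649.412 m; Z = (N(1−e²)+h)·sinφ = 4006940.564 m.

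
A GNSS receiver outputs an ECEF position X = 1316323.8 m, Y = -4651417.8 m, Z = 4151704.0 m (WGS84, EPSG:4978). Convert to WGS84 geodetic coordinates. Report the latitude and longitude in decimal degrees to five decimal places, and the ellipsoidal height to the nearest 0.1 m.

lat 40.84750°, lon -74.19880°, h 3175.6 m

λ = atan2(Y, X) = -74.19879984°; p = √(X²+Y²) = 4834086.9 m.
Bowring's method on WGS84 (a = 6378137 m, b = 6356752.314 m) gives φ = 40.84749969°, h = 3175.574 m.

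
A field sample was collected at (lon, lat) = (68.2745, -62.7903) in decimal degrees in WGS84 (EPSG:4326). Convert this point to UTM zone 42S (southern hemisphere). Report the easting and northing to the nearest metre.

E 462989 m, N 3037566 m

Zone 42 central meridian λ₀ = 6×42 − 183 = 69°; Δλ = -0.7255°.
Transverse Mercator on WGS84 with k₀ = 0.9996 gives E = 462988.797 m, N = 3037566.197 m.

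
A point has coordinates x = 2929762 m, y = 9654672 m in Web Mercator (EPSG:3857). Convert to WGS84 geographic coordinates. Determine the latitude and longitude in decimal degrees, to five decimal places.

lat 65.17520°, lon 26.31850°

R = 6378137 m. λ = x/R = 26.31849983°.
φ = 2·arctan(exp(y/R)) − 90° = 2·arctan(4.54357) − 90° = 65.17520000°.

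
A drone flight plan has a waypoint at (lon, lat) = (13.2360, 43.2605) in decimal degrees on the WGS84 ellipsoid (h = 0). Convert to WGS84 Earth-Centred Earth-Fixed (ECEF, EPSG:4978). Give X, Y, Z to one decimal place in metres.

WGS84: a = 6378137 m, e² = 0.006694380; N(φ) = a/√(1−e²sin²φ) = 6388187.371 m.
X = (N+h)·cosφ·cosλ = 4528584.256 m; Y = (N+h)·cosφ·sinλ = 1065172.217 m; Z = (N(1−e²)+h)·sinφ = 4348622.427 m.

X 4528584.3 m, Y 1065172.2 m, Z 4348622.4 m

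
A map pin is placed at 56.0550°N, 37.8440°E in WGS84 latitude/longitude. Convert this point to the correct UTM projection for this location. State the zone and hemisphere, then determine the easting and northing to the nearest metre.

Longitude 37.8440° lies in the 6° band [36°, 42°), giving zone 37; latitude is north of the equator, so 37N.
Zone 37 central meridian λ₀ = 6×37 − 183 = 39°; Δλ = -1.1560°.
Transverse Mercator on WGS84 with k₀ = 0.9996 gives E = 428007.066 m, N = 6212803.490 m.

Zone 37N: E 428007 m, N 6212803 m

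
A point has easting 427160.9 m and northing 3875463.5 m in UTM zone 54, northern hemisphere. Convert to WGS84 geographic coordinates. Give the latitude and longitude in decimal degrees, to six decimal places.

lat 35.019200°, lon 140.201600°

Zone 54N: λ₀ = 141°, k₀ = 0.9996, false easting 500000 m.
Meridian distance M = (N − FN)/k₀ = 3877014.3 m.
Inverse transverse Mercator on WGS84 gives φ = 35.01919988°, λ = 140.20160012°.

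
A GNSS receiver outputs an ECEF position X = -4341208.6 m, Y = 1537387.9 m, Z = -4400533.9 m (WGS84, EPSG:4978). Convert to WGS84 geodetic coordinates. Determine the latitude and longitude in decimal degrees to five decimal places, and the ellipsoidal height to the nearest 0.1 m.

lat -43.88910°, lon 160.49900°, h 1896.0 m

λ = atan2(Y, X) = 160.49899956°; p = √(X²+Y²) = 4605394.0 m.
Bowring's method on WGS84 (a = 6378137 m, b = 6356752.314 m) gives φ = -43.88909972°, h = 1896.039 m.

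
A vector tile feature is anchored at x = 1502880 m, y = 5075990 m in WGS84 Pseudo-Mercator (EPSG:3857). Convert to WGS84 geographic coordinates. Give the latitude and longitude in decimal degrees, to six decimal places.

R = 6378137 m. λ = x/R = 13.50060074°.
φ = 2·arctan(exp(y/R)) − 90° = 2·arctan(2.21631) − 90° = 41.43010130°.

lat 41.430101°, lon 13.500601°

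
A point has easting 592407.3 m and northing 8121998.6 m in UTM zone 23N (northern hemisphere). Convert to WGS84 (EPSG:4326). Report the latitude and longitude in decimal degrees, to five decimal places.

lat 73.17310°, lon -42.13910°

Zone 23N: λ₀ = -45°, k₀ = 0.9996, false easting 500000 m.
Meridian distance M = (N − FN)/k₀ = 8125248.7 m.
Inverse transverse Mercator on WGS84 gives φ = 73.17310025°, λ = -42.13909965°.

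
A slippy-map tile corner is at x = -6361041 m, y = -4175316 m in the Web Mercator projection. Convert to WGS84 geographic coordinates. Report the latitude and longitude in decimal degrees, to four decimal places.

lat -35.0841°, lon -57.1422°

R = 6378137 m. λ = x/R = -57.14220353°.
φ = 2·arctan(exp(y/R)) − 90° = 2·arctan(0.51963) − 90° = -35.08410089°.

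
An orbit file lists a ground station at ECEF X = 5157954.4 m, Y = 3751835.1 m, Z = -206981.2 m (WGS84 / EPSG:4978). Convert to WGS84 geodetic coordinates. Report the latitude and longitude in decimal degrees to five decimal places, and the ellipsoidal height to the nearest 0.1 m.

lat -1.87120°, lon 36.03170°, h 3390.2 m

λ = atan2(Y, X) = 36.03169995°; p = √(X²+Y²) = 6378147.1 m.
Bowring's method on WGS84 (a = 6378137 m, b = 6356752.314 m) gives φ = -1.87119959°, h = 3390.247 m.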